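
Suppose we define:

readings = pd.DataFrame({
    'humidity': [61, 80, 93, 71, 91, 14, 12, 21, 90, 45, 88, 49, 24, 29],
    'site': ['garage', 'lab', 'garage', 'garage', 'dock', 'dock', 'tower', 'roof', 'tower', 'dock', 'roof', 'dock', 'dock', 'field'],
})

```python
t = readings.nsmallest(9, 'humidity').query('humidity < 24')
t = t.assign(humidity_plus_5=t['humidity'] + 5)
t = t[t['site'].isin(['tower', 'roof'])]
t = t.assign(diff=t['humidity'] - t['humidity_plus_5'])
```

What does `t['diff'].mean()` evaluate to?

take 9 rows with smallest humidity:
    humidity    site
6         12   tower
5         14    dock
7         21    roof
12        24    dock
13        29   field
9         45    dock
11        49    dock
0         61  garage
3         71  garage
filter rows where humidity < 24:
   humidity   site
6        12  tower
5        14   dock
7        21   roof
add column humidity_plus_5 = t['humidity'] + 5:
   humidity   site  humidity_plus_5
6        12  tower               17
5        14   dock               19
7        21   roof               26
filter rows where site in ['tower', 'roof']:
   humidity   site  humidity_plus_5
6        12  tower               17
7        21   roof               26
add column diff = t['humidity'] - t['humidity_plus_5']:
   humidity   site  humidity_plus_5  diff
6        12  tower               17    -5
7        21   roof               26    -5
Reading off the mean of column 'diff', we get -5.0.

-5.0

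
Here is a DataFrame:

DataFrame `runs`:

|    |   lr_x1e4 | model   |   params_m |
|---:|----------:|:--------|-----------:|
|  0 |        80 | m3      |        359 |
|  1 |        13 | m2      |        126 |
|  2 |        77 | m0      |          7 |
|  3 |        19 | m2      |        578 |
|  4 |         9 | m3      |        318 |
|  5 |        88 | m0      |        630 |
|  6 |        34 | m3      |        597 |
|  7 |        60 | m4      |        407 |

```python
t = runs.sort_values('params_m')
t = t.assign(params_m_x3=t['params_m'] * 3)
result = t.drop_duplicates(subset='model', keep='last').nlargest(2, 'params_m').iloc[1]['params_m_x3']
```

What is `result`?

1791

sort by params_m:
   lr_x1e4 model  params_m
2       77    m0         7
1       13    m2       126
4        9    m3       318
0       80    m3       359
7       60    m4       407
3       19    m2       578
6       34    m3       597
5       88    m0       630
add column params_m_x3 = t['params_m'] * 3:
   lr_x1e4 model  params_m  params_m_x3
2       77    m0         7           21
1       13    m2       126          378
4        9    m3       318          954
0       80    m3       359         1077
7       60    m4       407         1221
3       19    m2       578         1734
6       34    m3       597         1791
5       88    m0       630         1890
drop duplicate model (keep=last):
   lr_x1e4 model  params_m  params_m_x3
7       60    m4       407         1221
3       19    m2       578         1734
6       34    m3       597         1791
5       88    m0       630         1890
take 2 rows with largest params_m:
   lr_x1e4 model  params_m  params_m_x3
5       88    m0       630         1890
6       34    m3       597         1791
Hence 1791.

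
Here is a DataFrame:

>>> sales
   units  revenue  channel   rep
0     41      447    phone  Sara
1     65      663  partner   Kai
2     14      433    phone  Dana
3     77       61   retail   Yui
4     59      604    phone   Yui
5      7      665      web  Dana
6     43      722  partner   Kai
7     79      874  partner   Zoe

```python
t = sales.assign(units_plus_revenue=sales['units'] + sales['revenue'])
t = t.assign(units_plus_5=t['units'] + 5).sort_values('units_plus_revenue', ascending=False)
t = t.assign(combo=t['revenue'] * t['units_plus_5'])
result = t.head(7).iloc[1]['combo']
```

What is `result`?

add column units_plus_revenue = sales['units'] + sales['revenue']:
   units  revenue  channel   rep  units_plus_revenue
0     41      447    phone  Sara                 488
1     65      663  partner   Kai                 728
2     14      433    phone  Dana                 447
3     77       61   retail   Yui                 138
4     59      604    phone   Yui                 663
5      7      665      web  Dana                 672
6     43      722  partner   Kai                 765
7     79      874  partner   Zoe                 953
add column units_plus_5 = t['units'] + 5:
   units  revenue  channel   rep  units_plus_revenue  units_plus_5
0     41      447    phone  Sara                 488            46
1     65      663  partner   Kai                 728            70
2     14      433    phone  Dana                 447            19
3     77       61   retail   Yui                 138            82
4     59      604    phone   Yui                 663            64
5      7      665      web  Dana                 672            12
6     43      722  partner   Kai                 765            48
7     79      874  partner   Zoe                 953            84
sort by units_plus_revenue descending:
   units  revenue  channel   rep  units_plus_revenue  units_plus_5
7     79      874  partner   Zoe                 953            84
6     43      722  partner   Kai                 765            48
1     65      663  partner   Kai                 728            70
5      7      665      web  Dana                 672            12
4     59      604    phone   Yui                 663            64
0     41      447    phone  Sara                 488            46
2     14      433    phone  Dana                 447            19
3     77       61   retail   Yui                 138            82
add column combo = t['revenue'] * t['units_plus_5']:
   units  revenue  channel   rep  units_plus_revenue  units_plus_5  combo
7     79      874  partner   Zoe                 953            84  73416
6     43      722  partner   Kai                 765            48  34656
1     65      663  partner   Kai                 728            70  46410
5      7      665      web  Dana                 672            12   7980
4     59      604    phone   Yui                 663            64  38656
0     41      447    phone  Sara                 488            46  20562
2     14      433    phone  Dana                 447            19   8227
3     77       61   retail   Yui                 138            82   5002
take first 7 rows:
   units  revenue  channel   rep  units_plus_revenue  units_plus_5  combo
7     79      874  partner   Zoe                 953            84  73416
6     43      722  partner   Kai                 765            48  34656
1     65      663  partner   Kai                 728            70  46410
5      7      665      web  Dana                 672            12   7980
4     59      604    phone   Yui                 663            64  38656
0     41      447    phone  Sara                 488            46  20562
2     14      433    phone  Dana                 447            19   8227

34656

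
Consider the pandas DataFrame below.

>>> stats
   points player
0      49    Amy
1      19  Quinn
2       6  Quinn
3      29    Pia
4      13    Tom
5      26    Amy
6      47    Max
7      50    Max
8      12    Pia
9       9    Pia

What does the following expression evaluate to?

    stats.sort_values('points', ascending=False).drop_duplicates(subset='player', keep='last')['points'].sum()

sort by points descending:
   points player
7      50    Max
0      49    Amy
6      47    Max
3      29    Pia
5      26    Amy
1      19  Quinn
4      13    Tom
8      12    Pia
9       9    Pia
2       6  Quinn
drop duplicate player (keep=last):
   points player
6      47    Max
5      26    Amy
4      13    Tom
9       9    Pia
2       6  Quinn
The sum of column 'points' is 101.

101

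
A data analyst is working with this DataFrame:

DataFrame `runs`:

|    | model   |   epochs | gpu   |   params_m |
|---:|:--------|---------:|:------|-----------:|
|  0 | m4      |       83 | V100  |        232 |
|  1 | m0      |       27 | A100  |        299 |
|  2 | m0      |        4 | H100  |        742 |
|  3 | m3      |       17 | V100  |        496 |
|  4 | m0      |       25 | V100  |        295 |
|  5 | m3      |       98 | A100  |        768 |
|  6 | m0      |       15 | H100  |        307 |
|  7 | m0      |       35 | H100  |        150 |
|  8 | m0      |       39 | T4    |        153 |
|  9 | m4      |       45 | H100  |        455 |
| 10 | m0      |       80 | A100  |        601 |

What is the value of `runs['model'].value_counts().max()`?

7

value_counts of model:
model
m0    7
m4    2
m3    2
Name: count, dtype: int64
Taking the max of the resulting series gives 7.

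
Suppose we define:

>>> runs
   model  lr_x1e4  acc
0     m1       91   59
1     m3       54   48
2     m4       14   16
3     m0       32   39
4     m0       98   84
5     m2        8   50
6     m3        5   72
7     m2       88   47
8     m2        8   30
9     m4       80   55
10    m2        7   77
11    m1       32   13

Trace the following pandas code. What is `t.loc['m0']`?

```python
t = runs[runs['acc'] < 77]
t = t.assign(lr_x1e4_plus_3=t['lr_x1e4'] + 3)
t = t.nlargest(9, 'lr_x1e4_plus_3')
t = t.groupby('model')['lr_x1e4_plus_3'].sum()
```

35

filter rows where acc < 77:
   model  lr_x1e4  acc
0     m1       91   59
1     m3       54   48
2     m4       14   16
3     m0       32   39
5     m2        8   50
6     m3        5   72
7     m2       88   47
8     m2        8   30
9     m4       80   55
11    m1       32   13
add column lr_x1e4_plus_3 = t['lr_x1e4'] + 3:
   model  lr_x1e4  acc  lr_x1e4_plus_3
0     m1       91   59              94
1     m3       54   48              57
2     m4       14   16              17
3     m0       32   39              35
5     m2        8   50              11
6     m3        5   72               8
7     m2       88   47              91
8     m2        8   30              11
9     m4       80   55              83
11    m1       32   13              35
take 9 rows with largest lr_x1e4_plus_3:
   model  lr_x1e4  acc  lr_x1e4_plus_3
0     m1       91   59              94
7     m2       88   47              91
9     m4       80   55              83
1     m3       54   48              57
3     m0       32   39              35
11    m1       32   13              35
2     m4       14   16              17
5     m2        8   50              11
8     m2        8   30              11
group by model, sum of lr_x1e4_plus_3:
model
m0     35
m1    129
m2    113
m3     57
m4    100
Name: lr_x1e4_plus_3, dtype: int64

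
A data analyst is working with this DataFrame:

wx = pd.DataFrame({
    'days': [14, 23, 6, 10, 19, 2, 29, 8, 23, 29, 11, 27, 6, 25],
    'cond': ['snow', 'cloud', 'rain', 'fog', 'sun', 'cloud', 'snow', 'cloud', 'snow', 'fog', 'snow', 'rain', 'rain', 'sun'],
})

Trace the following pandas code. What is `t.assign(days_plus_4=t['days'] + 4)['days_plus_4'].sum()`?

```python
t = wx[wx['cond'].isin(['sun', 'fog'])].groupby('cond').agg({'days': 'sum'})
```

91

filter rows where cond in ['sun', 'fog']:
    days cond
3     10  fog
4     19  sun
9     29  fog
13    25  sun
group by cond, sum of days:
      days
cond      
fog     39
sun     44
add column days_plus_4 = t['days'] + 4:
      days  days_plus_4
cond                   
fog     39           43
sun     44           48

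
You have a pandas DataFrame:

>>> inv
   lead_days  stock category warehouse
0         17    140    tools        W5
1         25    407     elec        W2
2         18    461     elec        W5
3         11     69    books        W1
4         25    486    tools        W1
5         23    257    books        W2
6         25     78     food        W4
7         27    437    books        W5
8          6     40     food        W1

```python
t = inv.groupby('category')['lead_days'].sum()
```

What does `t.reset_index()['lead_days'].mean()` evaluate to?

44.25

group by category, sum of lead_days:
category
books    61
elec     43
food     31
tools    42
Name: lead_days, dtype: int64
reset_index():
  category  lead_days
0    books         61
1     elec         43
2     food         31
3    tools         42
Finally, mean of column 'lead_days' = 44.25.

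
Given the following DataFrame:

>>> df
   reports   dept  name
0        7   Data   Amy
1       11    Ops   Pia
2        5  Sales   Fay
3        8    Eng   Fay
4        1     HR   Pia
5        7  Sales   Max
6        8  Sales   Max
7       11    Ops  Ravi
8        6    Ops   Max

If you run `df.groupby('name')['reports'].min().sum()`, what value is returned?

30

group by name, min of reports:
name
Amy      7
Fay      5
Max      6
Pia      1
Ravi    11
Name: reports, dtype: int64
So sum() = 30.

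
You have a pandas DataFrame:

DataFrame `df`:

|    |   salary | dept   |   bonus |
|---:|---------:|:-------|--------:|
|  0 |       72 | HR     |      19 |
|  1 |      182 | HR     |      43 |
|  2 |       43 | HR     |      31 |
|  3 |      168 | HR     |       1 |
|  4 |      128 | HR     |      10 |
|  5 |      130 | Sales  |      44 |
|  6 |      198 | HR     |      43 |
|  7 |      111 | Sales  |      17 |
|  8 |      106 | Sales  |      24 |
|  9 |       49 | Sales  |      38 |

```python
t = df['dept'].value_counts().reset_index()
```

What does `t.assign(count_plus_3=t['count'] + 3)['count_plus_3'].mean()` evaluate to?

value_counts of dept:
dept
HR       6
Sales    4
Name: count, dtype: int64
reset_index():
    dept  count
0     HR      6
1  Sales      4
add column count_plus_3 = t['count'] + 3:
    dept  count  count_plus_3
0     HR      6             9
1  Sales      4             7
Reading off the mean of column 'count_plus_3', we get 8.0.

8.0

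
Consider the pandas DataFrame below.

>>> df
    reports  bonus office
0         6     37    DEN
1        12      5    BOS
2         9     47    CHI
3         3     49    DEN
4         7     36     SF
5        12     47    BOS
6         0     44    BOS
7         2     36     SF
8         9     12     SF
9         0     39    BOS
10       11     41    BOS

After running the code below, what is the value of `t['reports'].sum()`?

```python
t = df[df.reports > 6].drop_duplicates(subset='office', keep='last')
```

29

filter rows where reports > 6:
    reports  bonus office
1        12      5    BOS
2         9     47    CHI
4         7     36     SF
5        12     47    BOS
8         9     12     SF
10       11     41    BOS
drop duplicate office (keep=last):
    reports  bonus office
2         9     47    CHI
8         9     12     SF
10       11     41    BOS
Taking the sum of column 'reports' gives 29.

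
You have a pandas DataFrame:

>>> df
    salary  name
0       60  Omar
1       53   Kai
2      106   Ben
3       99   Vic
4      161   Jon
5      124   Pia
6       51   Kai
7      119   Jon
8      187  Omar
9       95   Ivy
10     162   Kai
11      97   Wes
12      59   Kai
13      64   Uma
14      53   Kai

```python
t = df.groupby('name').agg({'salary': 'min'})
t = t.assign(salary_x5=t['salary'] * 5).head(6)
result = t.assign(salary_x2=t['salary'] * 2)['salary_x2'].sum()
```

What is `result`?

group by name, min of salary:
      salary
name        
Ben      106
Ivy       95
Jon      119
Kai       51
Omar      60
Pia      124
Uma       64
Vic       99
Wes       97
add column salary_x5 = t['salary'] * 5:
      salary  salary_x5
name                   
Ben      106        530
Ivy       95        475
Jon      119        595
Kai       51        255
Omar      60        300
Pia      124        620
Uma       64        320
Vic       99        495
Wes       97        485
take first 6 rows:
      salary  salary_x5
name                   
Ben      106        530
Ivy       95        475
Jon      119        595
Kai       51        255
Omar      60        300
Pia      124        620
add column salary_x2 = t['salary'] * 2:
      salary  salary_x5  salary_x2
name                              
Ben      106        530        212
Ivy       95        475        190
Jon      119        595        238
Kai       51        255        102
Omar      60        300        120
Pia      124        620        248
Finally, sum of column 'salary_x2' = 1110.

1110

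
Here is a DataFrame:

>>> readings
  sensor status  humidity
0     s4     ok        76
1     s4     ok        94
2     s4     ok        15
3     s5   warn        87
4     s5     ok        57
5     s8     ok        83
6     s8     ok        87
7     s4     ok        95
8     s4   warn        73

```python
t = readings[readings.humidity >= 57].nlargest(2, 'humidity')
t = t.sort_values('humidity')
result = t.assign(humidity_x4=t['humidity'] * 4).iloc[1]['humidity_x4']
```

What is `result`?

380

filter rows where humidity >= 57:
  sensor status  humidity
0     s4     ok        76
1     s4     ok        94
3     s5   warn        87
4     s5     ok        57
5     s8     ok        83
6     s8     ok        87
7     s4     ok        95
8     s4   warn        73
take 2 rows with largest humidity:
  sensor status  humidity
7     s4     ok        95
1     s4     ok        94
sort by humidity:
  sensor status  humidity
1     s4     ok        94
7     s4     ok        95
add column humidity_x4 = t['humidity'] * 4:
  sensor status  humidity  humidity_x4
1     s4     ok        94          376
7     s4     ok        95          380
Reading off the value at position 1, column 'humidity_x4', we get 380.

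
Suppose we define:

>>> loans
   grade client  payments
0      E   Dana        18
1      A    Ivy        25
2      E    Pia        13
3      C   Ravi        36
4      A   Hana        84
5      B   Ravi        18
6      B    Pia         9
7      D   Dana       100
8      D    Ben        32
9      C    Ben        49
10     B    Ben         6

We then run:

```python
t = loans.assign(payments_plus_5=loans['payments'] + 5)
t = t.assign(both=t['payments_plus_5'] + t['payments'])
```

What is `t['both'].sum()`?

add column payments_plus_5 = loans['payments'] + 5:
   grade client  payments  payments_plus_5
0      E   Dana        18               23
1      A    Ivy        25               30
2      E    Pia        13               18
3      C   Ravi        36               41
4      A   Hana        84               89
5      B   Ravi        18               23
6      B    Pia         9               14
7      D   Dana       100              105
8      D    Ben        32               37
9      C    Ben        49               54
10     B    Ben         6               11
add column both = t['payments_plus_5'] + t['payments']:
   grade client  payments  payments_plus_5  both
0      E   Dana        18               23    41
1      A    Ivy        25               30    55
2      E    Pia        13               18    31
3      C   Ravi        36               41    77
4      A   Hana        84               89   173
5      B   Ravi        18               23    41
6      B    Pia         9               14    23
7      D   Dana       100              105   205
8      D    Ben        32               37    69
9      C    Ben        49               54   103
10     B    Ben         6               11    17

835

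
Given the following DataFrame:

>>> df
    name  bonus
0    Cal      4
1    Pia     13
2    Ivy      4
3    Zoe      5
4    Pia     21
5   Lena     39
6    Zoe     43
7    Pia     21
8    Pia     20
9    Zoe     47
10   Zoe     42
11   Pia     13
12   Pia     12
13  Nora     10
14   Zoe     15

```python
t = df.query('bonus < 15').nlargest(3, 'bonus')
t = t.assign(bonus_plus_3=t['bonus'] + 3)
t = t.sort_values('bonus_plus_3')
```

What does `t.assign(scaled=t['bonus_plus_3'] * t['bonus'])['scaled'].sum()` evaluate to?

596

filter rows where bonus < 15:
    name  bonus
0    Cal      4
1    Pia     13
2    Ivy      4
3    Zoe      5
11   Pia     13
12   Pia     12
13  Nora     10
take 3 rows with largest bonus:
   name  bonus
1   Pia     13
11  Pia     13
12  Pia     12
add column bonus_plus_3 = t['bonus'] + 3:
   name  bonus  bonus_plus_3
1   Pia     13            16
11  Pia     13            16
12  Pia     12            15
sort by bonus_plus_3:
   name  bonus  bonus_plus_3
12  Pia     12            15
1   Pia     13            16
11  Pia     13            16
add column scaled = t['bonus_plus_3'] * t['bonus']:
   name  bonus  bonus_plus_3  scaled
12  Pia     12            15     180
1   Pia     13            16     208
11  Pia     13            16     208
Reading off the sum of column 'scaled', we get 596.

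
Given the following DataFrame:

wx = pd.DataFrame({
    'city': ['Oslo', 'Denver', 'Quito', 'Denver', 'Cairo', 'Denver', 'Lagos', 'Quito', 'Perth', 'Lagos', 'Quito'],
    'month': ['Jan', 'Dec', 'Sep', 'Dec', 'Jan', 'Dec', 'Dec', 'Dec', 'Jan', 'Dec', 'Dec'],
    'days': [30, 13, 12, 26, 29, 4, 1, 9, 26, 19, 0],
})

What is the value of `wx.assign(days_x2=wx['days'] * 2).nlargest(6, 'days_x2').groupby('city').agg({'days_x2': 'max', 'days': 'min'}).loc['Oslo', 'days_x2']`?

add column days_x2 = wx['days'] * 2:
      city month  days  days_x2
0     Oslo   Jan    30       60
1   Denver   Dec    13       26
2    Quito   Sep    12       24
3   Denver   Dec    26       52
4    Cairo   Jan    29       58
5   Denver   Dec     4        8
6    Lagos   Dec     1        2
7    Quito   Dec     9       18
8    Perth   Jan    26       52
9    Lagos   Dec    19       38
10   Quito   Dec     0        0
take 6 rows with largest days_x2:
     city month  days  days_x2
0    Oslo   Jan    30       60
4   Cairo   Jan    29       58
3  Denver   Dec    26       52
8   Perth   Jan    26       52
9   Lagos   Dec    19       38
1  Denver   Dec    13       26
group by city: max(days_x2), min(days):
        days_x2  days
city                 
Cairo        58    29
Denver       52    13
Lagos        38    19
Oslo         60    30
Perth        52    26

60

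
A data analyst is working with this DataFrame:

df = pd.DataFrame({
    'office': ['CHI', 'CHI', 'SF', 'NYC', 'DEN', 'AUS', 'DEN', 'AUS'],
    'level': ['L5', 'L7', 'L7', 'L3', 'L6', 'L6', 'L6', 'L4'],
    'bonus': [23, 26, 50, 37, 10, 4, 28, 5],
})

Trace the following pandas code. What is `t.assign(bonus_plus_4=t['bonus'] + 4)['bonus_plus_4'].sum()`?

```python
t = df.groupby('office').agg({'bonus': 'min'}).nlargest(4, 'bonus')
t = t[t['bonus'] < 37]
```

41

group by office, min of bonus:
        bonus
office       
AUS         4
CHI        23
DEN        10
NYC        37
SF         50
take 4 rows with largest bonus:
        bonus
office       
SF         50
NYC        37
CHI        23
DEN        10
filter rows where bonus < 37:
        bonus
office       
CHI        23
DEN        10
add column bonus_plus_4 = t['bonus'] + 4:
        bonus  bonus_plus_4
office                     
CHI        23            27
DEN        10            14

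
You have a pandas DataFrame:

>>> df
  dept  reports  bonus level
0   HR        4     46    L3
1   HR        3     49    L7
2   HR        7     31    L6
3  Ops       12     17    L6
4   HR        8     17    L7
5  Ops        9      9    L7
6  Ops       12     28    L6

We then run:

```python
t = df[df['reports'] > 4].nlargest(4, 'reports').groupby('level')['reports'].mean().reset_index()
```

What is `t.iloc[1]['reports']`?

8.5

filter rows where reports > 4:
  dept  reports  bonus level
2   HR        7     31    L6
3  Ops       12     17    L6
4   HR        8     17    L7
5  Ops        9      9    L7
6  Ops       12     28    L6
take 4 rows with largest reports:
  dept  reports  bonus level
3  Ops       12     17    L6
6  Ops       12     28    L6
5  Ops        9      9    L7
4   HR        8     17    L7
group by level, mean of reports:
level
L6    12.0
L7     8.5
Name: reports, dtype: float64
reset_index():
  level  reports
0    L6     12.0
1    L7      8.5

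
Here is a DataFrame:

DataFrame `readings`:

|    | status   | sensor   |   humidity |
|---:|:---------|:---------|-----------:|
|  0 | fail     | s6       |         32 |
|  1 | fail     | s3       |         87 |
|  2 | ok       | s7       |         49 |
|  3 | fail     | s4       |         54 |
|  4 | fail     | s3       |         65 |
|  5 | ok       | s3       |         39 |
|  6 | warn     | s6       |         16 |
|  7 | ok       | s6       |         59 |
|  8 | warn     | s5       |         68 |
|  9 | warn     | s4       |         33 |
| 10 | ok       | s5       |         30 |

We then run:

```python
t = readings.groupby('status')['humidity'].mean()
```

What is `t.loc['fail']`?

group by status, mean of humidity:
status
fail    59.50
ok      44.25
warn    39.00
Name: humidity, dtype: float64
Then the value at index 'fail': 59.5

59.5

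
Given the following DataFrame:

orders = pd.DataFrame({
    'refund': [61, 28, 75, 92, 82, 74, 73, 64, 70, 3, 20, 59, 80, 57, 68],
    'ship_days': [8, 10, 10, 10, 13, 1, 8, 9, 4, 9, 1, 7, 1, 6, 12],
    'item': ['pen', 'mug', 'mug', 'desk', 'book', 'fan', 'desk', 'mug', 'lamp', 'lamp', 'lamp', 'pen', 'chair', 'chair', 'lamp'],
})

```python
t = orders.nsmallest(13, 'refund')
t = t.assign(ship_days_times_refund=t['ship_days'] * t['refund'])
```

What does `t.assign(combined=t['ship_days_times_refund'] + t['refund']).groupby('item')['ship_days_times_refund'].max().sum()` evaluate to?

take 13 rows with smallest refund:
    refund  ship_days   item
9        3          9   lamp
10      20          1   lamp
1       28         10    mug
13      57          6  chair
11      59          7    pen
0       61          8    pen
7       64          9    mug
14      68         12   lamp
8       70          4   lamp
6       73          8   desk
5       74          1    fan
2       75         10    mug
12      80          1  chair
add column ship_days_times_refund = t['ship_days'] * t['refund']:
    refund  ship_days   item  ship_days_times_refund
9        3          9   lamp                      27
10      20          1   lamp                      20
1       28         10    mug                     280
13      57          6  chair                     342
11      59          7    pen                     413
0       61          8    pen                     488
7       64          9    mug                     576
14      68         12   lamp                     816
8       70          4   lamp                     280
6       73          8   desk                     584
5       74          1    fan                      74
2       75         10    mug                     750
12      80          1  chair                      80
add column combined = t['ship_days_times_refund'] + t['refund']:
    refund  ship_days   item  ship_days_times_refund  combined
9        3          9   lamp                      27        30
10      20          1   lamp                      20        40
1       28         10    mug                     280       308
13      57          6  chair                     342       399
11      59          7    pen                     413       472
0       61          8    pen                     488       549
7       64          9    mug                     576       640
14      68         12   lamp                     816       884
8       70          4   lamp                     280       350
6       73          8   desk                     584       657
5       74          1    fan                      74       148
2       75         10    mug                     750       825
12      80          1  chair                      80       160
group by item, max of ship_days_times_refund:
item
chair    342
desk     584
fan       74
lamp     816
mug      750
pen      488
Name: ship_days_times_refund, dtype: int64
Then the sum of the resulting series: 3054

3054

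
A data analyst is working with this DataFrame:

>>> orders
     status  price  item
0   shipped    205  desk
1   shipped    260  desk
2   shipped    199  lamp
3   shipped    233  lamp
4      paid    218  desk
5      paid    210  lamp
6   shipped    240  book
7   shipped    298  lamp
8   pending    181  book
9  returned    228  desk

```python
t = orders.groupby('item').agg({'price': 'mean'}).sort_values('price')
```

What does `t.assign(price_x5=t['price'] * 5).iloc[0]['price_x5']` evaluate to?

1052.5

group by item, mean of price:
       price
item        
book  210.50
desk  227.75
lamp  235.00
sort by price:
       price
item        
book  210.50
desk  227.75
lamp  235.00
add column price_x5 = t['price'] * 5:
       price  price_x5
item                  
book  210.50   1052.50
desk  227.75   1138.75
lamp  235.00   1175.00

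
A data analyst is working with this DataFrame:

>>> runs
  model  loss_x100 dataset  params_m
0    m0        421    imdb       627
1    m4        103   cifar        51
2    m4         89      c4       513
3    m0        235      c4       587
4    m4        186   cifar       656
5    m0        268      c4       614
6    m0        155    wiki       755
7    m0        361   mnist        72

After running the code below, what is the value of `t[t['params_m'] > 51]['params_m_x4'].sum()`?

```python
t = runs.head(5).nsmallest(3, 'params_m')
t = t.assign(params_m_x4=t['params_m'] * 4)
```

take first 5 rows:
  model  loss_x100 dataset  params_m
0    m0        421    imdb       627
1    m4        103   cifar        51
2    m4         89      c4       513
3    m0        235      c4       587
4    m4        186   cifar       656
take 3 rows with smallest params_m:
  model  loss_x100 dataset  params_m
1    m4        103   cifar        51
2    m4         89      c4       513
3    m0        235      c4       587
add column params_m_x4 = t['params_m'] * 4:
  model  loss_x100 dataset  params_m  params_m_x4
1    m4        103   cifar        51          204
2    m4         89      c4       513         2052
3    m0        235      c4       587         2348
filter rows where params_m > 51:
  model  loss_x100 dataset  params_m  params_m_x4
2    m4         89      c4       513         2052
3    m0        235      c4       587         2348
Hence 4400.

4400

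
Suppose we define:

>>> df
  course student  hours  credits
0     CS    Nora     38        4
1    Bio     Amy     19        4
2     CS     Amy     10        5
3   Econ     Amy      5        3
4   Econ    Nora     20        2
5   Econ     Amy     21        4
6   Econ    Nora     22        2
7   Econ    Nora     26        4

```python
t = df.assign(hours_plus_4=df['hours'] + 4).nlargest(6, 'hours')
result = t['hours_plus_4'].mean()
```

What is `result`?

28.3333333333

add column hours_plus_4 = df['hours'] + 4:
  course student  hours  credits  hours_plus_4
0     CS    Nora     38        4            42
1    Bio     Amy     19        4            23
2     CS     Amy     10        5            14
3   Econ     Amy      5        3             9
4   Econ    Nora     20        2            24
5   Econ     Amy     21        4            25
6   Econ    Nora     22        2            26
7   Econ    Nora     26        4            30
take 6 rows with largest hours:
  course student  hours  credits  hours_plus_4
0     CS    Nora     38        4            42
7   Econ    Nora     26        4            30
6   Econ    Nora     22        2            26
5   Econ     Amy     21        4            25
4   Econ    Nora     20        2            24
1    Bio     Amy     19        4            23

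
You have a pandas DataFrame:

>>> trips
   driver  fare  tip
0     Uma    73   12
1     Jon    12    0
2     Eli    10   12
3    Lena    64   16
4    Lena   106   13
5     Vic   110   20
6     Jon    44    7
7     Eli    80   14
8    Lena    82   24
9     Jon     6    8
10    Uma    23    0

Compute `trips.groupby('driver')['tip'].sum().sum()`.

group by driver, sum of tip:
driver
Eli     26
Jon     15
Lena    53
Uma     12
Vic     20
Name: tip, dtype: int64
Reading off the sum of the resulting series, we get 126.

126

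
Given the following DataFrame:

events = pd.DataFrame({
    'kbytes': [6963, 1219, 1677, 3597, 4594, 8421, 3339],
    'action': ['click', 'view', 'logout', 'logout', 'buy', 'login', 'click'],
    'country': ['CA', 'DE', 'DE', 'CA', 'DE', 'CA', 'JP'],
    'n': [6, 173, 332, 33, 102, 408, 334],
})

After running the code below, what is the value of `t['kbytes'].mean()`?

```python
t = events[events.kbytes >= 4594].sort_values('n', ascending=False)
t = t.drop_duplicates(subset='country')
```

6507.5

filter rows where kbytes >= 4594:
   kbytes action country    n
0    6963  click      CA    6
4    4594    buy      DE  102
5    8421  login      CA  408
sort by n descending:
   kbytes action country    n
5    8421  login      CA  408
4    4594    buy      DE  102
0    6963  click      CA    6
drop duplicate country (keep=first):
   kbytes action country    n
5    8421  login      CA  408
4    4594    buy      DE  102
mean of column 'kbytes' → 6507.5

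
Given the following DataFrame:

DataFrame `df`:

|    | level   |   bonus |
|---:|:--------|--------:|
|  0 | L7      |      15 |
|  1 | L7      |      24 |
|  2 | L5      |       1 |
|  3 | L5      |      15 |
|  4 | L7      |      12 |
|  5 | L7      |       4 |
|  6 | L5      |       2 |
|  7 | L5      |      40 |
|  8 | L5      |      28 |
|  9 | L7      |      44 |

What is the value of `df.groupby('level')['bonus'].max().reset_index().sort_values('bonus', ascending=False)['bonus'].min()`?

group by level, max of bonus:
level
L5    40
L7    44
Name: bonus, dtype: int64
reset_index():
  level  bonus
0    L5     40
1    L7     44
sort by bonus descending:
  level  bonus
1    L7     44
0    L5     40

40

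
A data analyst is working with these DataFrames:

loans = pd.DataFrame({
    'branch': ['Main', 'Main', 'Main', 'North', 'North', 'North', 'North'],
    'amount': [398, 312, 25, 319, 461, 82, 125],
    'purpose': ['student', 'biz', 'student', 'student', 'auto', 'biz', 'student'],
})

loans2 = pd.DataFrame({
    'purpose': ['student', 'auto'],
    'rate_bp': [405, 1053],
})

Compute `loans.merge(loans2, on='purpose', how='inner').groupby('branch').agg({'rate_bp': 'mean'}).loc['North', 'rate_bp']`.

621.0

merge on 'purpose' (how='inner') → 5 rows:
  branch  amount  purpose  rate_bp
0   Main     398  student      405
1   Main      25  student      405
2  North     319  student      405
3  North     461     auto     1053
4  North     125  student      405
group by branch, mean of rate_bp:
        rate_bp
branch         
Main      405.0
North     621.0
value at row 'North', column 'rate_bp' → 621.0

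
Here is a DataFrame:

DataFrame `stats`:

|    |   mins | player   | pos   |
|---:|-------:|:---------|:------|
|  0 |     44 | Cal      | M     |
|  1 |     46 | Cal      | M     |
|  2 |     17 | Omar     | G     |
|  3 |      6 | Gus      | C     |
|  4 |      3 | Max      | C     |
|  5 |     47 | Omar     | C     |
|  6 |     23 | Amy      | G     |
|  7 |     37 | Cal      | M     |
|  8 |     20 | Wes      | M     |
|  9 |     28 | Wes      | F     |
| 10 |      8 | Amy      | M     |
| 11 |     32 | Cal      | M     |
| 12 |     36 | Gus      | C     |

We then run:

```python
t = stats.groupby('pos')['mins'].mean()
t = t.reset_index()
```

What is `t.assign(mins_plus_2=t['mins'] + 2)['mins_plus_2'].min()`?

22.0

group by pos, mean of mins:
pos
C    23.000000
F    28.000000
G    20.000000
M    31.166667
Name: mins, dtype: float64
reset_index():
  pos       mins
0   C  23.000000
1   F  28.000000
2   G  20.000000
3   M  31.166667
add column mins_plus_2 = t['mins'] + 2:
  pos       mins  mins_plus_2
0   C  23.000000    25.000000
1   F  28.000000    30.000000
2   G  20.000000    22.000000
3   M  31.166667    33.166667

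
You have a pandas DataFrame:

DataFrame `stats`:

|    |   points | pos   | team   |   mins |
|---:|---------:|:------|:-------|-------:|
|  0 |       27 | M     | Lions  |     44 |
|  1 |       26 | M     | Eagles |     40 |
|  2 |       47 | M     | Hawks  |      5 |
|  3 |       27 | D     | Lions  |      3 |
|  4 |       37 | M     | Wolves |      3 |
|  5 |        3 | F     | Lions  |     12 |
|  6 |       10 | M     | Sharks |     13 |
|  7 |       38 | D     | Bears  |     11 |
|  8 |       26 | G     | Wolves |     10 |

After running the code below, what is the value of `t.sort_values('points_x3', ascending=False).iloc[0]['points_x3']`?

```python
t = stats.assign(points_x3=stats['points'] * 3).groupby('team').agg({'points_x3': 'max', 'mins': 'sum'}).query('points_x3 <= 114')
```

add column points_x3 = stats['points'] * 3:
   points pos    team  mins  points_x3
0      27   M   Lions    44         81
1      26   M  Eagles    40         78
2      47   M   Hawks     5        141
3      27   D   Lions     3         81
4      37   M  Wolves     3        111
5       3   F   Lions    12          9
6      10   M  Sharks    13         30
7      38   D   Bears    11        114
8      26   G  Wolves    10         78
group by team: max(points_x3), sum(mins):
        points_x3  mins
team                   
Bears         114    11
Eagles         78    40
Hawks         141     5
Lions          81    59
Sharks         30    13
Wolves        111    13
filter rows where points_x3 <= 114:
        points_x3  mins
team                   
Bears         114    11
Eagles         78    40
Lions          81    59
Sharks         30    13
Wolves        111    13
sort by points_x3 descending:
        points_x3  mins
team                   
Bears         114    11
Wolves        111    13
Lions          81    59
Eagles         78    40
Sharks         30    13
Then the value at position 0, column 'points_x3': 114

114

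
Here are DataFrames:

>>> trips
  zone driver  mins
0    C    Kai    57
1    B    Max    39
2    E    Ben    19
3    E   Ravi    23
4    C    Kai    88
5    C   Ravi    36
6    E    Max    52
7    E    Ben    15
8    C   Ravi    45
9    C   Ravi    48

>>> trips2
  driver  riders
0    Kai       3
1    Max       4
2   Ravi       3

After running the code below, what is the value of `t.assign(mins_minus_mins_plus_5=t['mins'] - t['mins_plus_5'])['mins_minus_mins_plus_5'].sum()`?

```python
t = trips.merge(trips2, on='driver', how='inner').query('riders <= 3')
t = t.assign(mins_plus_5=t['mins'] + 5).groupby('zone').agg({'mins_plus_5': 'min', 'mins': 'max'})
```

42

merge on 'driver' (how='inner') → 8 rows:
  zone driver  mins  riders
0    C    Kai    57       3
1    B    Max    39       4
2    E   Ravi    23       3
3    C    Kai    88       3
4    C   Ravi    36       3
5    E    Max    52       4
6    C   Ravi    45       3
7    C   Ravi    48       3
filter rows where riders <= 3:
  zone driver  mins  riders
0    C    Kai    57       3
2    E   Ravi    23       3
3    C    Kai    88       3
4    C   Ravi    36       3
6    C   Ravi    45       3
7    C   Ravi    48       3
add column mins_plus_5 = t['mins'] + 5:
  zone driver  mins  riders  mins_plus_5
0    C    Kai    57       3           62
2    E   Ravi    23       3           28
3    C    Kai    88       3           93
4    C   Ravi    36       3           41
6    C   Ravi    45       3           50
7    C   Ravi    48       3           53
group by zone: min(mins_plus_5), max(mins):
      mins_plus_5  mins
zone                   
C              41    88
E              28    23
add column mins_minus_mins_plus_5 = t['mins'] - t['mins_plus_5']:
      mins_plus_5  mins  mins_minus_mins_plus_5
zone                                           
C              41    88                      47
E              28    23                      -5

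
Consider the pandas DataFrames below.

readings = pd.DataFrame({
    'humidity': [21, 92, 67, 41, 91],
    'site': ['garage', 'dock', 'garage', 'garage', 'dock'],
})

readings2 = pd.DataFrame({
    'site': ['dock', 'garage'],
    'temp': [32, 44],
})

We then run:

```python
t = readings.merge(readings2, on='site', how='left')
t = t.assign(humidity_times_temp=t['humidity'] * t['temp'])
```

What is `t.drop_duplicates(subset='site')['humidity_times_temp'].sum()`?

merge on 'site' (how='left') → 5 rows:
   humidity    site  temp
0        21  garage    44
1        92    dock    32
2        67  garage    44
3        41  garage    44
4        91    dock    32
add column humidity_times_temp = t['humidity'] * t['temp']:
   humidity    site  temp  humidity_times_temp
0        21  garage    44                  924
1        92    dock    32                 2944
2        67  garage    44                 2948
3        41  garage    44                 1804
4        91    dock    32                 2912
drop duplicate site (keep=first):
   humidity    site  temp  humidity_times_temp
0        21  garage    44                  924
1        92    dock    32                 2944
Hence 3868.

3868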